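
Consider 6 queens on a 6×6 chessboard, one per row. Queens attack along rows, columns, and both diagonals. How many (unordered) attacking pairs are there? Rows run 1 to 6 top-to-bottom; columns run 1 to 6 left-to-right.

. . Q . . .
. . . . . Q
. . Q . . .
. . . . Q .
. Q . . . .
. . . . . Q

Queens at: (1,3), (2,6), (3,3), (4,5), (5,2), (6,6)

Same column: (1,3)–(3,3) (column 3); (2,6)–(6,6) (column 6).
Same diagonal: (3,3)–(6,6) (|3−6| = |3−6| = 3).
Total attacking pairs: 3.

3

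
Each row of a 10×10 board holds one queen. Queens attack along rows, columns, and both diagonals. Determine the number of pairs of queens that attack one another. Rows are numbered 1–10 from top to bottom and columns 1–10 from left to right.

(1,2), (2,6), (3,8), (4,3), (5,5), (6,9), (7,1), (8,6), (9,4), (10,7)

2

Same column: (2,6)–(8,6) (column 6).
Same diagonal: (2,6)–(7,1) (|2−7| = |6−1| = 5).
Total attacking pairs: 2.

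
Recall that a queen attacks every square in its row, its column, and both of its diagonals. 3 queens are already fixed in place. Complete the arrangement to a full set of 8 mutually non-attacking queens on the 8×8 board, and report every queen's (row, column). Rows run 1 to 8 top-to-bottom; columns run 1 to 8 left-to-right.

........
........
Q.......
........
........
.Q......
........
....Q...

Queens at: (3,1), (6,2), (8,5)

(1,8) (2,4) (3,1) (4,3) (5,6) (6,2) (7,7) (8,5)

Row 1: attacked by (3,1)→{1,3}; (6,2)→{2,7}; (8,5)→{5}. Safe: 4, 6, 8. Place at column 8.
Row 2: attacked by (1,8)→{7,8}; (3,1)→{1,2}; (6,2)→{2,6}; (8,5)→{5}. Safe: 3, 4. Place at column 4.
Row 4: attacked by (1,8)→{5,8}; (2,4)→{2,4,6}; (3,1)→{1,2}; (6,2)→{2,4}; (8,5)→{1,5}. Safe: 3, 7. Place at column 3.
Row 5: attacked by (1,8)→{4,8}; (2,4)→{1,4,7}; (3,1)→{1,3}; (4,3)→{2,3,4}; (6,2)→{1,2,3}; (8,5)→{2,5,8}. Safe: 6. Place at column 6.
Row 7: attacked by (1,8)→{2,8}; (2,4)→{4}; (3,1)→{1,5}; (4,3)→{3,6}; (5,6)→{4,6,8}; (6,2)→{1,2,3}; (8,5)→{4,5,6}. Safe: 7. Place at column 7.
Columns [8, 4, 1, 3, 6, 2, 7, 5], r−c [-7, -2, 2, 1, -1, 4, 0, 3], r+c [9, 6, 4, 7, 11, 8, 14, 13] are all distinct, so no two queens attack.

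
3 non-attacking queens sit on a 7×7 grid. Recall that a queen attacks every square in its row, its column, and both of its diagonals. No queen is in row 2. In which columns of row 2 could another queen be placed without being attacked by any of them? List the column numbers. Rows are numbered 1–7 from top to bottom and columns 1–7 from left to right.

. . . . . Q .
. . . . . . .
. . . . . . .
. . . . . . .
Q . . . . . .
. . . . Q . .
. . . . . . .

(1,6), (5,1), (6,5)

(1,6) attacks row 2 at column 6 and diagonals 5, 7.
(5,1) attacks row 2 at column 1 and diagonals 4.
(6,5) attacks row 2 at column 5 and diagonals 1.
Attacked columns: {1, 4, 5, 6, 7}. Safe: {2, 3}.

columns 2, 3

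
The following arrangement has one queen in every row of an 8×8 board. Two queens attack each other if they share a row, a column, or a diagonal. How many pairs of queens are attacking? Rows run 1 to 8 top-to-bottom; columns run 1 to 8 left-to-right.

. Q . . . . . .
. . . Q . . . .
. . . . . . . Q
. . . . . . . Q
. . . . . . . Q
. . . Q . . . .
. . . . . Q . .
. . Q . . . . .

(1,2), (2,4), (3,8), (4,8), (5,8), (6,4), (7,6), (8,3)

6

Same column: (2,4)–(6,4) (column 4); (3,8)–(4,8) (column 8); (3,8)–(5,8) (column 8); (4,8)–(5,8) (column 8).
Same diagonal: (3,8)–(8,3) (|3−8| = |8−3| = 5); (5,8)–(7,6) (|5−7| = |8−6| = 2).
Total attacking pairs: 6.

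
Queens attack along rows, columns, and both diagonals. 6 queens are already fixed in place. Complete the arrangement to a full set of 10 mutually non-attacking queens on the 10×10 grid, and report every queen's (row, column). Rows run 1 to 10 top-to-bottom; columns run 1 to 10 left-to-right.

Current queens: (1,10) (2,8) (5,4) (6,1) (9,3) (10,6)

Row 3: attacked by (1,10)→{8,10}; (2,8)→{7,8,9}; (5,4)→{2,4,6}; (6,1)→{1,4}; (9,3)→{3,9}; (10,6)→{6}. Safe: 5. Place at column 5.
Row 4: attacked by (1,10)→{7,10}; (2,8)→{6,8,10}; (3,5)→{4,5,6}; (5,4)→{3,4,5}; (6,1)→{1,3}; (9,3)→{3,8}; (10,6)→{6}. Safe: 2, 9. Place at column 2.
Row 7: attacked by (1,10)→{4,10}; (2,8)→{3,8}; (3,5)→{1,5,9}; (4,2)→{2,5}; (5,4)→{2,4,6}; (6,1)→{1,2}; (9,3)→{1,3,5}; (10,6)→{3,6,9}. Safe: 7. Place at column 7.
Row 8: attacked by (1,10)→{3,10}; (2,8)→{2,8}; (3,5)→{5,10}; (4,2)→{2,6}; (5,4)→{1,4,7}; (6,1)→{1,3}; (7,7)→{6,7,8}; (9,3)→{2,3,4}; (10,6)→{4,6,8}. Safe: 9. Place at column 9.
Columns [10, 8, 5, 2, 4, 1, 7, 9, 3, 6], r−c [-9, -6, -2, 2, 1, 5, 0, -1, 6, 4], r+c [11, 10, 8, 6, 9, 7, 14, 17, 12, 16] are all distinct, so no two queens attack.

(1,10) (2,8) (3,5) (4,2) (5,4) (6,1) (7,7) (8,9) (9,3) (10,6)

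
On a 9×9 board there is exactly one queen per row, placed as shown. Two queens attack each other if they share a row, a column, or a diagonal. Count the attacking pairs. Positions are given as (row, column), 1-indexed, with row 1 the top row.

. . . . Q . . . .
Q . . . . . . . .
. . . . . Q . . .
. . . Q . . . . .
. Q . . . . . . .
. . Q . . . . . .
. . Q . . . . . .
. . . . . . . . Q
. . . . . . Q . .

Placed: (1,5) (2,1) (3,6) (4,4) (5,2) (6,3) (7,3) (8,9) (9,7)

3

Same column: (6,3)–(7,3) (column 3).
Same diagonal: (3,6)–(6,3) (|3−6| = |6−3| = 3); (5,2)–(6,3) (|5−6| = |2−3| = 1).
Total attacking pairs: 3.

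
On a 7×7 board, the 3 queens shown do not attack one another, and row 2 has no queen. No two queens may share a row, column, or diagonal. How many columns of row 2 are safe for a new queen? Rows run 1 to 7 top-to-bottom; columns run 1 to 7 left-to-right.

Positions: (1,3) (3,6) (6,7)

(1,3) attacks row 2 at column 3 and diagonals 2, 4.
(3,6) attacks row 2 at column 6 and diagonals 5, 7.
(6,7) attacks row 2 at column 7 and diagonals 3.
Attacked columns: {2, 3, 4, 5, 6, 7}. Safe: {1}.

1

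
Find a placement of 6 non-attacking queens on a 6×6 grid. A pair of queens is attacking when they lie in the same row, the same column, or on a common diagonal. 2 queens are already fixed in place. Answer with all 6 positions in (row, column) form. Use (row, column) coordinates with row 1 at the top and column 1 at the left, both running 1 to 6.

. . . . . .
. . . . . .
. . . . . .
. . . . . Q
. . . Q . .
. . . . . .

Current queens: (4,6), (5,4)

(1,5) (2,3) (3,1) (4,6) (5,4) (6,2)

Row 1: attacked by (4,6)→{3,6}; (5,4)→{4}. Safe: 1, 2, 5. Place at column 5.
Row 2: attacked by (1,5)→{4,5,6}; (4,6)→{4,6}; (5,4)→{1,4}. Safe: 2, 3. Place at column 3.
Row 3: attacked by (1,5)→{3,5}; (2,3)→{2,3,4}; (4,6)→{5,6}; (5,4)→{2,4,6}. Safe: 1. Place at column 1.
Row 6: attacked by (1,5)→{5}; (2,3)→{3}; (3,1)→{1,4}; (4,6)→{4,6}; (5,4)→{3,4,5}. Safe: 2. Place at column 2.
Columns [5, 3, 1, 6, 4, 2], r−c [-4, -1, 2, -2, 1, 4], r+c [6, 5, 4, 10, 9, 8] are all distinct, so no two queens attack.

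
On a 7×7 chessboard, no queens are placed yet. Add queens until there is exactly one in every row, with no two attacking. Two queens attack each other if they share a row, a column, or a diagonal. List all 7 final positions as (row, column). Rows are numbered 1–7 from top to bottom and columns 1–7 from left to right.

Row 1: Safe: 1, 2, 3, 4, 5, 6, 7. Place at column 4.
Row 2: attacked by (1,4)→{3,4,5}. Safe: 1, 2, 6, 7. Place at column 7.
Row 3: attacked by (1,4)→{2,4,6}; (2,7)→{6,7}. Safe: 1, 3, 5. Place at column 3.
Row 4: attacked by (1,4)→{1,4,7}; (2,7)→{5,7}; (3,3)→{2,3,4}. Safe: 6. Place at column 6.
Row 5: attacked by (1,4)→{4}; (2,7)→{4,7}; (3,3)→{1,3,5}; (4,6)→{5,6,7}. Safe: 2. Place at column 2.
Row 6: attacked by (1,4)→{4}; (2,7)→{3,7}; (3,3)→{3,6}; (4,6)→{4,6}; (5,2)→{1,2,3}. Safe: 5. Place at column 5.
Row 7: attacked by (1,4)→{4}; (2,7)→{2,7}; (3,3)→{3,7}; (4,6)→{3,6}; (5,2)→{2,4}; (6,5)→{4,5,6}. Safe: 1. Place at column 1.
Columns [4, 7, 3, 6, 2, 5, 1], r−c [-3, -5, 0, -2, 3, 1, 6], r+c [5, 9, 6, 10, 7, 11, 8] are all distinct, so no two queens attack.

(1,4) (2,7) (3,3) (4,6) (5,2) (6,5) (7,1)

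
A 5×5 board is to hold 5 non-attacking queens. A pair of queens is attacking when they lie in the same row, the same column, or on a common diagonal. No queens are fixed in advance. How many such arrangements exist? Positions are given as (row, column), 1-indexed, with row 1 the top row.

10

Branch on row 1: col 1 → 2; col 2 → 2; col 3 → 2; col 4 → 2; col 5 → 2.
Sum: 2 + 2 + 2 + 2 + 2 = 10.
(This is the classic 5-queens count.)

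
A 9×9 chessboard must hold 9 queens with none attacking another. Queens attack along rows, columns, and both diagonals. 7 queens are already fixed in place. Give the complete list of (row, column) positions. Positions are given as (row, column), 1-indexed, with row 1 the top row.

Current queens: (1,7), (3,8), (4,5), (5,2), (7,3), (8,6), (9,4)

Row 2: attacked by (1,7)→{6,7,8}; (3,8)→{7,8,9}; (4,5)→{3,5,7}; (5,2)→{2,5}; (7,3)→{3,8}; (8,6)→{6}; (9,4)→{4}. Safe: 1. Place at column 1.
Row 6: attacked by (1,7)→{2,7}; (2,1)→{1,5}; (3,8)→{5,8}; (4,5)→{3,5,7}; (5,2)→{1,2,3}; (7,3)→{2,3,4}; (8,6)→{4,6,8}; (9,4)→{1,4,7}. Safe: 9. Place at column 9.
Columns [7, 1, 8, 5, 2, 9, 3, 6, 4], r−c [-6, 1, -5, -1, 3, -3, 4, 2, 5], r+c [8, 3, 11, 9, 7, 15, 10, 14, 13] are all distinct, so no two queens attack.

(1,7) (2,1) (3,8) (4,5) (5,2) (6,9) (7,3) (8,6) (9,4)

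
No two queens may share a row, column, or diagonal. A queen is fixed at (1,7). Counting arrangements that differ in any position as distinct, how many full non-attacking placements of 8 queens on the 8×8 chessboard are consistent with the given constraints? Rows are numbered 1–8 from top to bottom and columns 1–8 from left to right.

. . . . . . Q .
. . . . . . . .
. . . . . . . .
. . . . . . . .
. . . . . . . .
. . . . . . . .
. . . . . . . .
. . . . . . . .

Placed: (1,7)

Branch on row 2: col 1 → 1; col 2 → 2; col 3 → 2; col 4 → 2; col 5 → 1.
Sum: 1 + 2 + 2 + 2 + 1 = 8.

8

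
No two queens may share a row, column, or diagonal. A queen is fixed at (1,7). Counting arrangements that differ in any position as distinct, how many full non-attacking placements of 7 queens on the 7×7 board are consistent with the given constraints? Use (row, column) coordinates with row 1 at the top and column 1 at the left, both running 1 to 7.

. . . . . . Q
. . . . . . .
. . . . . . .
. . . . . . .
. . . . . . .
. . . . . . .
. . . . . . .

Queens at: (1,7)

Branch on row 2: col 1 → 0; col 2 → 1; col 3 → 1; col 4 → 1; col 5 → 1.
Sum: 0 + 1 + 1 + 1 + 1 = 4.

4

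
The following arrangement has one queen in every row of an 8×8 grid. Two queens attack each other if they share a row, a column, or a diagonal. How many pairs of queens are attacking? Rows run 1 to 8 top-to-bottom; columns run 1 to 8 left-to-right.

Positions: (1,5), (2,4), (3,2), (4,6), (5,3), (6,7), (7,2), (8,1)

Same column: (3,2)–(7,2) (column 2).
Same diagonal: (1,5)–(2,4) (|1−2| = |5−4| = 1); (2,4)–(4,6) (|2−4| = |4−6| = 2); (7,2)–(8,1) (|7−8| = |2−1| = 1).
Total attacking pairs: 4.

4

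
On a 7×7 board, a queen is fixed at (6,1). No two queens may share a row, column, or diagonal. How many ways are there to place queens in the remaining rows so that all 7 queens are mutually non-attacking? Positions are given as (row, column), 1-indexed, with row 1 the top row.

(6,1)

Branch on row 1: col 2 → 1; col 3 → 1; col 4 → 2; col 5 → 2; col 7 → 1.
Sum: 1 + 1 + 2 + 2 + 1 = 7.

7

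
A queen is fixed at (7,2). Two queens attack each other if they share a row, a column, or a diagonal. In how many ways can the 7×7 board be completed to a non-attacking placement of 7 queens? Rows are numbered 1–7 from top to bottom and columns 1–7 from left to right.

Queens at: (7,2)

7

Branch on row 1: col 1 → 0; col 3 → 0; col 4 → 1; col 5 → 1; col 6 → 4; col 7 → 1.
Sum: 0 + 0 + 1 + 1 + 4 + 1 = 7.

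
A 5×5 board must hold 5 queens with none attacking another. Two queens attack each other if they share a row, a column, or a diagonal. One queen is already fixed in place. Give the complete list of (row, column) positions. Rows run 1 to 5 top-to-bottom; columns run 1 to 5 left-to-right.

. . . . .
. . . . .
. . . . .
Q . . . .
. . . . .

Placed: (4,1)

(1,5) (2,2) (3,4) (4,1) (5,3)

Row 1: attacked by (4,1)→{1,4}. Safe: 2, 3, 5. Place at column 5.
Row 2: attacked by (1,5)→{4,5}; (4,1)→{1,3}. Safe: 2. Place at column 2.
Row 3: attacked by (1,5)→{3,5}; (2,2)→{1,2,3}; (4,1)→{1,2}. Safe: 4. Place at column 4.
Row 5: attacked by (1,5)→{1,5}; (2,2)→{2,5}; (3,4)→{2,4}; (4,1)→{1,2}. Safe: 3. Place at column 3.
Columns [5, 2, 4, 1, 3], r−c [-4, 0, -1, 3, 2], r+c [6, 4, 7, 5, 8] are all distinct, so no two queens attack.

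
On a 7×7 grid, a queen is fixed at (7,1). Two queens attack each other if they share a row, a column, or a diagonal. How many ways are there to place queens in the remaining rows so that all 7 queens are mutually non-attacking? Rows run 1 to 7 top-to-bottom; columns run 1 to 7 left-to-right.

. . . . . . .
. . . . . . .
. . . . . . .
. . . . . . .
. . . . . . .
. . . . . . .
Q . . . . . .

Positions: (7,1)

Branch on row 1: col 2 → 0; col 3 → 1; col 4 → 1; col 5 → 1; col 6 → 1.
Sum: 0 + 1 + 1 + 1 + 1 = 4.

4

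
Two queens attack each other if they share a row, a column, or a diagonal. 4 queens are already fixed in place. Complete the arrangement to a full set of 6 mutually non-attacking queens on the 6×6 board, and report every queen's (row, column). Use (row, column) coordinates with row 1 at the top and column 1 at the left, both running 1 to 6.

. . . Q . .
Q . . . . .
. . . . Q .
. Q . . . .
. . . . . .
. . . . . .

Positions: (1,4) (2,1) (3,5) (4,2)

Row 5: attacked by (1,4)→{4}; (2,1)→{1,4}; (3,5)→{3,5}; (4,2)→{1,2,3}. Safe: 6. Place at column 6.
Row 6: attacked by (1,4)→{4}; (2,1)→{1,5}; (3,5)→{2,5}; (4,2)→{2,4}; (5,6)→{5,6}. Safe: 3. Place at column 3.
Columns [4, 1, 5, 2, 6, 3], r−c [-3, 1, -2, 2, -1, 3], r+c [5, 3, 8, 6, 11, 9] are all distinct, so no two queens attack.

(1,4) (2,1) (3,5) (4,2) (5,6) (6,3)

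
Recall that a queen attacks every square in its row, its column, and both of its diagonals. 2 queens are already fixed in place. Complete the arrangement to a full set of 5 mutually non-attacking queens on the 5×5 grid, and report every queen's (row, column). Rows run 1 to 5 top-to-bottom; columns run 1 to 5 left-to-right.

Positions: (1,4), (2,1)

Row 3: attacked by (1,4)→{2,4}; (2,1)→{1,2}. Safe: 3, 5. Place at column 3.
Row 4: attacked by (1,4)→{1,4}; (2,1)→{1,3}; (3,3)→{2,3,4}. Safe: 5. Place at column 5.
Row 5: attacked by (1,4)→{4}; (2,1)→{1,4}; (3,3)→{1,3,5}; (4,5)→{4,5}. Safe: 2. Place at column 2.
Columns [4, 1, 3, 5, 2], r−c [-3, 1, 0, -1, 3], r+c [5, 3, 6, 9, 7] are all distinct, so no two queens attack.

(1,4) (2,1) (3,3) (4,5) (5,2)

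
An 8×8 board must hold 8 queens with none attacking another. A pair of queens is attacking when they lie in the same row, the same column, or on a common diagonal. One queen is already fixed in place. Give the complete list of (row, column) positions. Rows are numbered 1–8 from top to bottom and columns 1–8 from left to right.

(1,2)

(1,2) (2,5) (3,7) (4,4) (5,1) (6,8) (7,6) (8,3)

Row 2: attacked by (1,2)→{1,2,3}. Safe: 4, 5, 6, 7, 8. Place at column 5.
Row 3: attacked by (1,2)→{2,4}; (2,5)→{4,5,6}. Safe: 1, 3, 7, 8. Place at column 7.
Row 4: attacked by (1,2)→{2,5}; (2,5)→{3,5,7}; (3,7)→{6,7,8}. Safe: 1, 4. Place at column 4.
Row 5: attacked by (1,2)→{2,6}; (2,5)→{2,5,8}; (3,7)→{5,7}; (4,4)→{3,4,5}. Safe: 1. Place at column 1.
Row 6: attacked by (1,2)→{2,7}; (2,5)→{1,5}; (3,7)→{4,7}; (4,4)→{2,4,6}; (5,1)→{1,2}. Safe: 3, 8. Place at column 8.
Row 7: attacked by (1,2)→{2,8}; (2,5)→{5}; (3,7)→{3,7}; (4,4)→{1,4,7}; (5,1)→{1,3}; (6,8)→{7,8}. Safe: 6. Place at column 6.
Row 8: attacked by (1,2)→{2}; (2,5)→{5}; (3,7)→{2,7}; (4,4)→{4,8}; (5,1)→{1,4}; (6,8)→{6,8}; (7,6)→{5,6,7}. Safe: 3. Place at column 3.
Columns [2, 5, 7, 4, 1, 8, 6, 3], r−c [-1, -3, -4, 0, 4, -2, 1, 5], r+c [3, 7, 10, 8, 6, 14, 13, 11] are all distinct, so no two queens attack.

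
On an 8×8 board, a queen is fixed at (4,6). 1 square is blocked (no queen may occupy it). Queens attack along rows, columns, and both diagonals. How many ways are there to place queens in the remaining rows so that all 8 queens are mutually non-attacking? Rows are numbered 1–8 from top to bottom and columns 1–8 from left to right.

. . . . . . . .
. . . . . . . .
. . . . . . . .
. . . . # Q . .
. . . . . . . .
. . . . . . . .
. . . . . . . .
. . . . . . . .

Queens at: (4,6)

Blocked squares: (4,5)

12

Branch on row 1: col 1 → 2; col 2 → 1; col 4 → 1; col 5 → 6; col 7 → 1; col 8 → 1.
Sum: 2 + 1 + 1 + 6 + 1 + 1 = 12.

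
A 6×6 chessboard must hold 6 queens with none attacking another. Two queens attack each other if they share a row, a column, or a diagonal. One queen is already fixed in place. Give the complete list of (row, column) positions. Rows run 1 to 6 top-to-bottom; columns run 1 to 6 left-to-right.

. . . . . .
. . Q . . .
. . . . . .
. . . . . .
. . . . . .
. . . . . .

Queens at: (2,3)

(1,5) (2,3) (3,1) (4,6) (5,4) (6,2)

Row 1: attacked by (2,3)→{2,3,4}. Safe: 1, 5, 6. Place at column 5.
Row 3: attacked by (1,5)→{3,5}; (2,3)→{2,3,4}. Safe: 1, 6. Place at column 1.
Row 4: attacked by (1,5)→{2,5}; (2,3)→{1,3,5}; (3,1)→{1,2}. Safe: 4, 6. Place at column 6.
Row 5: attacked by (1,5)→{1,5}; (2,3)→{3,6}; (3,1)→{1,3}; (4,6)→{5,6}. Safe: 2, 4. Place at column 4.
Row 6: attacked by (1,5)→{5}; (2,3)→{3}; (3,1)→{1,4}; (4,6)→{4,6}; (5,4)→{3,4,5}. Safe: 2. Place at column 2.
Columns [5, 3, 1, 6, 4, 2], r−c [-4, -1, 2, -2, 1, 4], r+c [6, 5, 4, 10, 9, 8] are all distinct, so no two queens attack.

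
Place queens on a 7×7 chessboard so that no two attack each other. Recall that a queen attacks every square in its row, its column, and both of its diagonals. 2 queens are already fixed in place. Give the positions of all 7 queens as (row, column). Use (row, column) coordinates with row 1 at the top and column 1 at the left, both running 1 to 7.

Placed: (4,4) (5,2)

Row 1: attacked by (4,4)→{1,4,7}; (5,2)→{2,6}. Safe: 3, 5. Place at column 5.
Row 2: attacked by (1,5)→{4,5,6}; (4,4)→{2,4,6}; (5,2)→{2,5}. Safe: 1, 3, 7. Place at column 1.
Row 3: attacked by (1,5)→{3,5,7}; (2,1)→{1,2}; (4,4)→{3,4,5}; (5,2)→{2,4}. Safe: 6. Place at column 6.
Row 6: attacked by (1,5)→{5}; (2,1)→{1,5}; (3,6)→{3,6}; (4,4)→{2,4,6}; (5,2)→{1,2,3}. Safe: 7. Place at column 7.
Row 7: attacked by (1,5)→{5}; (2,1)→{1,6}; (3,6)→{2,6}; (4,4)→{1,4,7}; (5,2)→{2,4}; (6,7)→{6,7}. Safe: 3. Place at column 3.
Columns [5, 1, 6, 4, 2, 7, 3], r−c [-4, 1, -3, 0, 3, -1, 4], r+c [6, 3, 9, 8, 7, 13, 10] are all distinct, so no two queens attack.

(1,5) (2,1) (3,6) (4,4) (5,2) (6,7) (7,3)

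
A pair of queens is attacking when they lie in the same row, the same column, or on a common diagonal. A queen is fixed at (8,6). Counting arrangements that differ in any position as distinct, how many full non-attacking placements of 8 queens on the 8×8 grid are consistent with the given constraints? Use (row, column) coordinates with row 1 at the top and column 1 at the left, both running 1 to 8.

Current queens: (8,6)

16

Branch on row 1: col 1 → 0; col 2 → 0; col 3 → 5; col 4 → 4; col 5 → 3; col 7 → 2; col 8 → 2.
Sum: 0 + 0 + 5 + 4 + 3 + 2 + 2 = 16.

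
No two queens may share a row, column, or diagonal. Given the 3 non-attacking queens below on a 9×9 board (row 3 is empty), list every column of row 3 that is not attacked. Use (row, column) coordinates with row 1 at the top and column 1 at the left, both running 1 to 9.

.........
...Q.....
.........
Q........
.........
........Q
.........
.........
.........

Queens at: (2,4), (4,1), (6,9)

(2,4) attacks row 3 at column 4 and diagonals 3, 5.
(4,1) attacks row 3 at column 1 and diagonals 2.
(6,9) attacks row 3 at column 9 and diagonals 6.
Attacked columns: {1, 2, 3, 4, 5, 6, 9}. Safe: {7, 8}.

columns 7, 8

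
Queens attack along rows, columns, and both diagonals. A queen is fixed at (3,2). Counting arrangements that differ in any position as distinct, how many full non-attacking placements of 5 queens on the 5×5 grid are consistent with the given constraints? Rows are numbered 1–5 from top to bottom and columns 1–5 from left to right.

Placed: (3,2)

2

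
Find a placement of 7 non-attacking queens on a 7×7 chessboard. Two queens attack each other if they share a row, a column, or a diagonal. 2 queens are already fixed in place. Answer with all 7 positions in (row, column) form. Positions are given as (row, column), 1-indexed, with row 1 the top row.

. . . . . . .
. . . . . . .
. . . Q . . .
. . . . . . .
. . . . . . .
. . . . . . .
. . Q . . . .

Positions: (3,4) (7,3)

Row 1: attacked by (3,4)→{2,4,6}; (7,3)→{3}. Safe: 1, 5, 7. Place at column 1.
Row 2: attacked by (1,1)→{1,2}; (3,4)→{3,4,5}; (7,3)→{3}. Safe: 6, 7. Place at column 6.
Row 4: attacked by (1,1)→{1,4}; (2,6)→{4,6}; (3,4)→{3,4,5}; (7,3)→{3,6}. Safe: 2, 7. Place at column 2.
Row 5: attacked by (1,1)→{1,5}; (2,6)→{3,6}; (3,4)→{2,4,6}; (4,2)→{1,2,3}; (7,3)→{1,3,5}. Safe: 7. Place at column 7.
Row 6: attacked by (1,1)→{1,6}; (2,6)→{2,6}; (3,4)→{1,4,7}; (4,2)→{2,4}; (5,7)→{6,7}; (7,3)→{2,3,4}. Safe: 5. Place at column 5.
Columns [1, 6, 4, 2, 7, 5, 3], r−c [0, -4, -1, 2, -2, 1, 4], r+c [2, 8, 7, 6, 12, 11, 10] are all distinct, so no two queens attack.

(1,1) (2,6) (3,4) (4,2) (5,7) (6,5) (7,3)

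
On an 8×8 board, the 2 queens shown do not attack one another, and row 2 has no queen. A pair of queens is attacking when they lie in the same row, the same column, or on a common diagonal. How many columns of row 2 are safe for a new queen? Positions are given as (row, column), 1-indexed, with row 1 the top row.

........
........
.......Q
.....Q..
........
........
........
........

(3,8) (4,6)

4

(3,8) attacks row 2 at column 8 and diagonals 7.
(4,6) attacks row 2 at column 6 and diagonals 4, 8.
Attacked columns: {4, 6, 7, 8}. Safe: {1, 2, 3, 5}.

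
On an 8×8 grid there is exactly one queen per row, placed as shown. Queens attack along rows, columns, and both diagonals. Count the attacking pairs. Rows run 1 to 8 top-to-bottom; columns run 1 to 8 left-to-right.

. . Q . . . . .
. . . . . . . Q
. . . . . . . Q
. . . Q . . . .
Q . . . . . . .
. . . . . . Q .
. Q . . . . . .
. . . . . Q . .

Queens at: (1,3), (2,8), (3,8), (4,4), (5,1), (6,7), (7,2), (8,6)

1

Same column: (2,8)–(3,8) (column 8).
Total attacking pairs: 1.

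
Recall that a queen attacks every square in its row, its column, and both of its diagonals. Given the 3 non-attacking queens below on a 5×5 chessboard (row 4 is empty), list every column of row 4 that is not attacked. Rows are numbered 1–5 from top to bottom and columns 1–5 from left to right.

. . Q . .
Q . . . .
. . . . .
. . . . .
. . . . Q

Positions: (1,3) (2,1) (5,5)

columns 2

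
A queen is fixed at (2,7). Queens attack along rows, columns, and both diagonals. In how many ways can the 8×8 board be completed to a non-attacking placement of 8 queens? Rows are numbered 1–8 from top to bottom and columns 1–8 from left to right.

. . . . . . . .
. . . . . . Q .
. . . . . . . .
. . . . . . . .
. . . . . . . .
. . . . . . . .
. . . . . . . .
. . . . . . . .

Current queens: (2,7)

16

Branch on row 1: col 1 → 2; col 2 → 2; col 3 → 2; col 4 → 4; col 5 → 6.
Sum: 2 + 2 + 2 + 4 + 6 = 16.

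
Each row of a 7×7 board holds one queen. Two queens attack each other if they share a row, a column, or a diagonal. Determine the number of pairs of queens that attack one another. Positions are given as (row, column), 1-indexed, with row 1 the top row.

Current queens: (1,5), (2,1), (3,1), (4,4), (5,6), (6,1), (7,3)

Same column: (2,1)–(3,1) (column 1); (2,1)–(6,1) (column 1); (3,1)–(6,1) (column 1).
Total attacking pairs: 3.

3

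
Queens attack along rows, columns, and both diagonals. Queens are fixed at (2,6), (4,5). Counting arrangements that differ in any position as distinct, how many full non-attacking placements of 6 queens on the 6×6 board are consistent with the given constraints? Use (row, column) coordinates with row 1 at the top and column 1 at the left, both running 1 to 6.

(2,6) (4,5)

Branch on row 1: col 1 → 0; col 3 → 1; col 4 → 0.
Sum: 0 + 1 + 0 = 1.

1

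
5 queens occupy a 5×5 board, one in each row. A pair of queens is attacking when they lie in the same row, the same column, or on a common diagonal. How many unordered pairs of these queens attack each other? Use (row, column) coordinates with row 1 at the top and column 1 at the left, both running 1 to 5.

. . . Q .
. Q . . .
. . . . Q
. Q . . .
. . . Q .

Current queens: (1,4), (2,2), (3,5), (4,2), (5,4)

Same column: (1,4)–(5,4) (column 4); (2,2)–(4,2) (column 2).
Total attacking pairs: 2.

2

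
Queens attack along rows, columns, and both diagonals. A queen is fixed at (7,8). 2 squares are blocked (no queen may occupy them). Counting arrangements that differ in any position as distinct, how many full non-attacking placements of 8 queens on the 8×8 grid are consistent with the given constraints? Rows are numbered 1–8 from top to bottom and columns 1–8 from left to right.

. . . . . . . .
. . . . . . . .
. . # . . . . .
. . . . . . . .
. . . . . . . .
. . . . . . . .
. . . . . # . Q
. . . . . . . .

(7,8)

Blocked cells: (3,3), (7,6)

8

Branch on row 1: col 1 → 0; col 3 → 3; col 4 → 1; col 5 → 2; col 6 → 1; col 7 → 1.
Sum: 0 + 3 + 1 + 2 + 1 + 1 = 8.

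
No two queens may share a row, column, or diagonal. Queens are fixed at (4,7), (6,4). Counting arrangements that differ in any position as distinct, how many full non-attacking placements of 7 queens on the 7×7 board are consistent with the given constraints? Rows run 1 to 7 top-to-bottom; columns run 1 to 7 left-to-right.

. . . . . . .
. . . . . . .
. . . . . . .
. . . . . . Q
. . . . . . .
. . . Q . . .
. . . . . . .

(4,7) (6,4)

2

Branch on row 1: col 1 → 1; col 2 → 0; col 3 → 0; col 5 → 0; col 6 → 1.
Sum: 1 + 0 + 0 + 0 + 1 = 2.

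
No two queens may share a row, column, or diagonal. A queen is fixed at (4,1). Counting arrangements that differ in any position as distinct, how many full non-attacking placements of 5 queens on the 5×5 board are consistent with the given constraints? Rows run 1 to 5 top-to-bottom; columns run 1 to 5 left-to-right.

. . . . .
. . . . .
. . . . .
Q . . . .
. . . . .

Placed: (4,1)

Branch on row 1: col 2 → 1; col 3 → 0; col 5 → 1.
Sum: 1 + 0 + 1 = 2.

2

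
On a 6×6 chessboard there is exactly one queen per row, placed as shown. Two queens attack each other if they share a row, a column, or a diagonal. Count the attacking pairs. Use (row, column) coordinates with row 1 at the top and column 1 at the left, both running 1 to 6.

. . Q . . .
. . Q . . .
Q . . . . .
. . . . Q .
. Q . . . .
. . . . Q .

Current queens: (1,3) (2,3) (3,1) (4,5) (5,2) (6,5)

4

Same column: (1,3)–(2,3) (column 3); (4,5)–(6,5) (column 5).
Same diagonal: (1,3)–(3,1) (|1−3| = |3−1| = 2); (2,3)–(4,5) (|2−4| = |3−5| = 2).
Total attacking pairs: 4.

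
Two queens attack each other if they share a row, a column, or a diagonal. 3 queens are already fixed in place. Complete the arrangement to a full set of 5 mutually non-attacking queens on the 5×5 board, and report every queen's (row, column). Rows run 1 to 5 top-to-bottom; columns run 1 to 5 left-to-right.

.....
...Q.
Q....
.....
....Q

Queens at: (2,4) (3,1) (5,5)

(1,2) (2,4) (3,1) (4,3) (5,5)

Row 1: attacked by (2,4)→{3,4,5}; (3,1)→{1,3}; (5,5)→{1,5}. Safe: 2. Place at column 2.
Row 4: attacked by (1,2)→{2,5}; (2,4)→{2,4}; (3,1)→{1,2}; (5,5)→{4,5}. Safe: 3. Place at column 3.
Columns [2, 4, 1, 3, 5], r−c [-1, -2, 2, 1, 0], r+c [3, 6, 4, 7, 10] are all distinct, so no two queens attack.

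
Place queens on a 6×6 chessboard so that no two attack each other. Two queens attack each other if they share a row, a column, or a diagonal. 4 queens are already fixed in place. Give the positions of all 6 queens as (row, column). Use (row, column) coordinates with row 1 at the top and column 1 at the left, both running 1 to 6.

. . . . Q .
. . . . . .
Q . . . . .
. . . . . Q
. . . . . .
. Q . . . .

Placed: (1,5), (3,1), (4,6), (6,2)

(1,5) (2,3) (3,1) (4,6) (5,4) (6,2)

Row 2: attacked by (1,5)→{4,5,6}; (3,1)→{1,2}; (4,6)→{4,6}; (6,2)→{2,6}. Safe: 3. Place at column 3.
Row 5: attacked by (1,5)→{1,5}; (2,3)→{3,6}; (3,1)→{1,3}; (4,6)→{5,6}; (6,2)→{1,2,3}. Safe: 4. Place at column 4.
Columns [5, 3, 1, 6, 4, 2], r−c [-4, -1, 2, -2, 1, 4], r+c [6, 5, 4, 10, 9, 8] are all distinct, so no two queens attack.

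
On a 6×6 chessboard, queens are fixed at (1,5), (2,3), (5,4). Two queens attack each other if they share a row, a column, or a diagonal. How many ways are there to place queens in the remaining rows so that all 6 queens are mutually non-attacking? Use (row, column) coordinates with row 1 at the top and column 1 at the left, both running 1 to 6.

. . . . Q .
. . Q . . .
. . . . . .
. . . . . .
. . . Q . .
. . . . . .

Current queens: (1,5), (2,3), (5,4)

1

Branch on row 3: col 1 → 1.
Sum: 1 = 1.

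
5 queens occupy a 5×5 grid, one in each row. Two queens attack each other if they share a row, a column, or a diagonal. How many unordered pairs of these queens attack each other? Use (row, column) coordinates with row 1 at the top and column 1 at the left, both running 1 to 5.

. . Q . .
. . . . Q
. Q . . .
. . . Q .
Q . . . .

0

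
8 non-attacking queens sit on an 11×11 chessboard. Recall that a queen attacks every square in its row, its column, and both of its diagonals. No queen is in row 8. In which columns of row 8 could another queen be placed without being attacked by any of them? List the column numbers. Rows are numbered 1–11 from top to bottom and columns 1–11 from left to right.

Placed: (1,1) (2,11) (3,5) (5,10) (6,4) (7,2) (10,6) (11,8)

(1,1) attacks row 8 at column 1 and diagonals 8.
(2,11) attacks row 8 at column 11 and diagonals 5.
(3,5) attacks row 8 at column 5 and diagonals 10.
(5,10) attacks row 8 at column 10 and diagonals 7.
(6,4) attacks row 8 at column 4 and diagonals 2, 6.
(7,2) attacks row 8 at column 2 and diagonals 1, 3.
(10,6) attacks row 8 at column 6 and diagonals 4, 8.
(11,8) attacks row 8 at column 8 and diagonals 5, 11.
Attacked columns: {1, 2, 3, 4, 5, 6, 7, 8, 10, 11}. Safe: {9}.

columns 9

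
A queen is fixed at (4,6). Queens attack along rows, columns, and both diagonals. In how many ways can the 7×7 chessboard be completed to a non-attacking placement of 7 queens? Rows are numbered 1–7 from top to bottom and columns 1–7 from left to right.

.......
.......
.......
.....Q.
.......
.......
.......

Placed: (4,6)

Branch on row 1: col 1 → 1; col 2 → 0; col 4 → 2; col 5 → 2; col 7 → 1.
Sum: 1 + 0 + 2 + 2 + 1 = 6.

6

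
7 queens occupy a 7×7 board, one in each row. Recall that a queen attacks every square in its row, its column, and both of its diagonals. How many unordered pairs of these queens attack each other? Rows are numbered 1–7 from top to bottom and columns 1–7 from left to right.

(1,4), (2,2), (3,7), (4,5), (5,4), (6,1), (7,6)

Same column: (1,4)–(5,4) (column 4).
Same diagonal: (4,5)–(5,4) (|4−5| = |5−4| = 1); (5,4)–(7,6) (|5−7| = |4−6| = 2).
Total attacking pairs: 3.

3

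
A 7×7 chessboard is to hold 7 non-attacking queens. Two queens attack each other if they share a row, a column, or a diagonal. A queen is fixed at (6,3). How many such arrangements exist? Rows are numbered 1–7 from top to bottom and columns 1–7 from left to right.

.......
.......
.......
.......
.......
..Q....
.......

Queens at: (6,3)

6

Branch on row 1: col 1 → 0; col 2 → 3; col 4 → 1; col 5 → 0; col 6 → 1; col 7 → 1.
Sum: 0 + 3 + 1 + 0 + 1 + 1 = 6.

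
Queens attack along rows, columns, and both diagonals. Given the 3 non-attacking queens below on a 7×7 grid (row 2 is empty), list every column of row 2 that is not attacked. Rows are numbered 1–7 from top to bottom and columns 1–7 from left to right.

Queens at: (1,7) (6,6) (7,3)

columns 1, 4, 5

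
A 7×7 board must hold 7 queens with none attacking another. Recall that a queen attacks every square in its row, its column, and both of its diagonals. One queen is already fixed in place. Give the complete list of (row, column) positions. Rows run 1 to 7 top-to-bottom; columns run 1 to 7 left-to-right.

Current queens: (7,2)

Row 1: attacked by (7,2)→{2}. Safe: 1, 3, 4, 5, 6, 7. Place at column 4.
Row 2: attacked by (1,4)→{3,4,5}; (7,2)→{2,7}. Safe: 1, 6. Place at column 6.
Row 3: attacked by (1,4)→{2,4,6}; (2,6)→{5,6,7}; (7,2)→{2,6}. Safe: 1, 3. Place at column 1.
Row 4: attacked by (1,4)→{1,4,7}; (2,6)→{4,6}; (3,1)→{1,2}; (7,2)→{2,5}. Safe: 3. Place at column 3.
Row 5: attacked by (1,4)→{4}; (2,6)→{3,6}; (3,1)→{1,3}; (4,3)→{2,3,4}; (7,2)→{2,4}. Safe: 5, 7. Place at column 5.
Row 6: attacked by (1,4)→{4}; (2,6)→{2,6}; (3,1)→{1,4}; (4,3)→{1,3,5}; (5,5)→{4,5,6}; (7,2)→{1,2,3}. Safe: 7. Place at column 7.
Columns [4, 6, 1, 3, 5, 7, 2], r−c [-3, -4, 2, 1, 0, -1, 5], r+c [5, 8, 4, 7, 10, 13, 9] are all distinct, so no two queens attack.

(1,4) (2,6) (3,1) (4,3) (5,5) (6,7) (7,2)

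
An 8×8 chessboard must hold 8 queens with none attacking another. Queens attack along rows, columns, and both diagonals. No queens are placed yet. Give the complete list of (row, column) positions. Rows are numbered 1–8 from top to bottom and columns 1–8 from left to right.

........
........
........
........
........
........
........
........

Row 1: Safe: 1, 2, 3, 4, 5, 6, 7, 8. Place at column 4.
Row 2: attacked by (1,4)→{3,4,5}. Safe: 1, 2, 6, 7, 8. Place at column 2.
Row 3: attacked by (1,4)→{2,4,6}; (2,2)→{1,2,3}. Safe: 5, 7, 8. Place at column 8.
Row 4: attacked by (1,4)→{1,4,7}; (2,2)→{2,4}; (3,8)→{7,8}. Safe: 3, 5, 6. Place at column 6.
Row 5: attacked by (1,4)→{4,8}; (2,2)→{2,5}; (3,8)→{6,8}; (4,6)→{5,6,7}. Safe: 1, 3. Place at column 1.
Row 6: attacked by (1,4)→{4}; (2,2)→{2,6}; (3,8)→{5,8}; (4,6)→{4,6,8}; (5,1)→{1,2}. Safe: 3, 7. Place at column 3.
Row 7: attacked by (1,4)→{4}; (2,2)→{2,7}; (3,8)→{4,8}; (4,6)→{3,6}; (5,1)→{1,3}; (6,3)→{2,3,4}. Safe: 5. Place at column 5.
Row 8: attacked by (1,4)→{4}; (2,2)→{2,8}; (3,8)→{3,8}; (4,6)→{2,6}; (5,1)→{1,4}; (6,3)→{1,3,5}; (7,5)→{4,5,6}. Safe: 7. Place at column 7.
Columns [4, 2, 8, 6, 1, 3, 5, 7], r−c [-3, 0, -5, -2, 4, 3, 2, 1], r+c [5, 4, 11, 10, 6, 9, 12, 15] are all distinct, so no two queens attack.

(1,4) (2,2) (3,8) (4,6) (5,1) (6,3) (7,5) (8,7)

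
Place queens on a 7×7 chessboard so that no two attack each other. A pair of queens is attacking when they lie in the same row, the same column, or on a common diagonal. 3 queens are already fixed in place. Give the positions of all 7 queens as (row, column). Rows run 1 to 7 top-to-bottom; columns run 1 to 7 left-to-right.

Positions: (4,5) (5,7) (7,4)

(1,6) (2,1) (3,3) (4,5) (5,7) (6,2) (7,4)

Row 1: attacked by (4,5)→{2,5}; (5,7)→{3,7}; (7,4)→{4}. Safe: 1, 6. Place at column 6.
Row 2: attacked by (1,6)→{5,6,7}; (4,5)→{3,5,7}; (5,7)→{4,7}; (7,4)→{4}. Safe: 1, 2. Place at column 1.
Row 3: attacked by (1,6)→{4,6}; (2,1)→{1,2}; (4,5)→{4,5,6}; (5,7)→{5,7}; (7,4)→{4}. Safe: 3. Place at column 3.
Row 6: attacked by (1,6)→{1,6}; (2,1)→{1,5}; (3,3)→{3,6}; (4,5)→{3,5,7}; (5,7)→{6,7}; (7,4)→{3,4,5}. Safe: 2. Place at column 2.
Columns [6, 1, 3, 5, 7, 2, 4], r−c [-5, 1, 0, -1, -2, 4, 3], r+c [7, 3, 6, 9, 12, 8, 11] are all distinct, so no two queens attack.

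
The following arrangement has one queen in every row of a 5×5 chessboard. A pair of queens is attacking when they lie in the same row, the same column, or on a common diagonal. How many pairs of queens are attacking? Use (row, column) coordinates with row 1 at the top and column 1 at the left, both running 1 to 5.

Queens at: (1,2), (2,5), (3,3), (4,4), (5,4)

Same column: (4,4)–(5,4) (column 4).
Same diagonal: (3,3)–(4,4) (|3−4| = |3−4| = 1).
Total attacking pairs: 2.

2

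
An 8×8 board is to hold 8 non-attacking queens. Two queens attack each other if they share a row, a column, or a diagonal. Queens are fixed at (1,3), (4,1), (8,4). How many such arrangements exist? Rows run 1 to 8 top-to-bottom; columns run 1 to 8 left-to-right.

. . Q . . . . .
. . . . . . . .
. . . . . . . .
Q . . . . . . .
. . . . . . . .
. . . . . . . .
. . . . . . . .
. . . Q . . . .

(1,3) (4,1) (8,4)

Branch on row 2: col 5 → 0; col 6 → 1; col 7 → 0; col 8 → 0.
Sum: 0 + 1 + 0 + 0 = 1.

1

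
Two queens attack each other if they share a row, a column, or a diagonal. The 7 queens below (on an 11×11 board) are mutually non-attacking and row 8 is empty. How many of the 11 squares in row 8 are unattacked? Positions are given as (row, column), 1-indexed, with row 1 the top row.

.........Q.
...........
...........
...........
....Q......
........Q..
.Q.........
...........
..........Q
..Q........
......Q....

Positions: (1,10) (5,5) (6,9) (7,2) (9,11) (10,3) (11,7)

(1,10) attacks row 8 at column 10 and diagonals 3.
(5,5) attacks row 8 at column 5 and diagonals 2, 8.
(6,9) attacks row 8 at column 9 and diagonals 7, 11.
(7,2) attacks row 8 at column 2 and diagonals 1, 3.
(9,11) attacks row 8 at column 11 and diagonals 10.
(10,3) attacks row 8 at column 3 and diagonals 1, 5.
(11,7) attacks row 8 at column 7 and diagonals 4, 10.
Attacked columns: {1, 2, 3, 4, 5, 7, 8, 9, 10, 11}. Safe: {6}.

1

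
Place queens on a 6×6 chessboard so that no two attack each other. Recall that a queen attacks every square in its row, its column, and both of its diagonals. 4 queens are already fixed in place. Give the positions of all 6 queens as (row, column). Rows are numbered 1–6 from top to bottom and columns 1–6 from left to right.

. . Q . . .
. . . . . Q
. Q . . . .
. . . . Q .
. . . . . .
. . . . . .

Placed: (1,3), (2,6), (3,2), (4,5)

Row 5: attacked by (1,3)→{3}; (2,6)→{3,6}; (3,2)→{2,4}; (4,5)→{4,5,6}. Safe: 1. Place at column 1.
Row 6: attacked by (1,3)→{3}; (2,6)→{2,6}; (3,2)→{2,5}; (4,5)→{3,5}; (5,1)→{1,2}. Safe: 4. Place at column 4.
Columns [3, 6, 2, 5, 1, 4], r−c [-2, -4, 1, -1, 4, 2], r+c [4, 8, 5, 9, 6, 10] are all distinct, so no two queens attack.

(1,3) (2,6) (3,2) (4,5) (5,1) (6,4)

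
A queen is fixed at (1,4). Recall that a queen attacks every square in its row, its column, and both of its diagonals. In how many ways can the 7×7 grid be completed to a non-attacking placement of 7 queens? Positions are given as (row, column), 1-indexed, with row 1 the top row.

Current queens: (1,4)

Branch on row 2: col 1 → 2; col 2 → 1; col 6 → 1; col 7 → 2.
Sum: 2 + 1 + 1 + 2 = 6.

6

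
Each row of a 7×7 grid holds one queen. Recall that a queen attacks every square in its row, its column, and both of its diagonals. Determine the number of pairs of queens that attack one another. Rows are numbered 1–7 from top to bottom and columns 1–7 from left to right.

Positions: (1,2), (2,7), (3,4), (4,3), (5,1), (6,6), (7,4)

Same column: (3,4)–(7,4) (column 4).
Same diagonal: (1,2)–(3,4) (|1−3| = |2−4| = 2); (3,4)–(4,3) (|3−4| = |4−3| = 1).
Total attacking pairs: 3.

3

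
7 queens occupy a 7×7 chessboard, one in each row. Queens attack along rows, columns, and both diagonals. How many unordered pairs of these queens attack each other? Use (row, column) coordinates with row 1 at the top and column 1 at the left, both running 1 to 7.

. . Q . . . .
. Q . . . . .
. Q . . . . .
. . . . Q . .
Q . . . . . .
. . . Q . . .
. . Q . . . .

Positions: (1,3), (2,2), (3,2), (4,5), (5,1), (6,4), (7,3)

5

Same column: (1,3)–(7,3) (column 3); (2,2)–(3,2) (column 2).
Same diagonal: (1,3)–(2,2) (|1−2| = |3−2| = 1); (5,1)–(7,3) (|5−7| = |1−3| = 2); (6,4)–(7,3) (|6−7| = |4−3| = 1).
Total attacking pairs: 5.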